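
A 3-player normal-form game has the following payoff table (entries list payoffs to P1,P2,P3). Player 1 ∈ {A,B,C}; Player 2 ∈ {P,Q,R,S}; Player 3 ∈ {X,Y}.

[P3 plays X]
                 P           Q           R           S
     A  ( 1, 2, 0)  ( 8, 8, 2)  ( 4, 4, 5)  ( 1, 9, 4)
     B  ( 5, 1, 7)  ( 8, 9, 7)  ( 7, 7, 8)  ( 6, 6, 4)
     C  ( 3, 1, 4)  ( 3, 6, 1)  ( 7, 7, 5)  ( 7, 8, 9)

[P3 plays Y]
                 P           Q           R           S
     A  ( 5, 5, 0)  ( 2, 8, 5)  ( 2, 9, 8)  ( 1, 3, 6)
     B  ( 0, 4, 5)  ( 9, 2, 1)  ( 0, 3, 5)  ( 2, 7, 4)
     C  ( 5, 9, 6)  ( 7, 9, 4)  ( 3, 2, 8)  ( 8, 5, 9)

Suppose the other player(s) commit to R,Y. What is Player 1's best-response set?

BR_1 = {C}

u_1(A vs R,Y) = 2
u_1(B vs R,Y) = 0
u_1(C vs R,Y) = 3
max payoff 3 at {C}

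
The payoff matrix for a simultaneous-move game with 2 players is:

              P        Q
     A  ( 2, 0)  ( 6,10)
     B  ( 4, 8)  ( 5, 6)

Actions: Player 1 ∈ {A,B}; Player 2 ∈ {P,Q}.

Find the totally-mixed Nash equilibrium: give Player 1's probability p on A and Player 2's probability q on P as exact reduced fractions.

p=1/6, q=1/3

P1 indiff ⇒ q·2+(1-q)·6 = q·4+(1-q)·5 ⇒ q(-2) = (1-q)(-1) ⇒ q = 1/3
P2 indiff ⇒ p·0+(1-p)·8 = p·10+(1-p)·6 ⇒ p(-10) = (1-p)(-2) ⇒ p = 1/6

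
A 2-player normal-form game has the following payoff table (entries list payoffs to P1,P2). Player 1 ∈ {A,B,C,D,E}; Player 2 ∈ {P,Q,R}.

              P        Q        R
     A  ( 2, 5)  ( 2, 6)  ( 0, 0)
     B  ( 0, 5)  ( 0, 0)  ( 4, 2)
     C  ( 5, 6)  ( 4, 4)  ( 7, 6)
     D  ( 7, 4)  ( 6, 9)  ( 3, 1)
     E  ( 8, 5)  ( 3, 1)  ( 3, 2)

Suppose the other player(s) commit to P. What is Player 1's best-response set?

u_1(A vs P) = 2
u_1(B vs P) = 0
u_1(C vs P) = 5
u_1(D vs P) = 7
u_1(E vs P) = 8
max payoff 8 at {E}

argmax u_1 = {E}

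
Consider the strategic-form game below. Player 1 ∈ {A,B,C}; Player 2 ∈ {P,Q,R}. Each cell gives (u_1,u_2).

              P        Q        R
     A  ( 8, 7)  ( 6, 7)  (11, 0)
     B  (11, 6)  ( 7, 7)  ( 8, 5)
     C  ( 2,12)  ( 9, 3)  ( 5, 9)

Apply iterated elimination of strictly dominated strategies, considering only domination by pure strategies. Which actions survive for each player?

P2 drop R (P beats it: A:7>0 B:6>5 C:12>9)
P1 drop A (B beats it: P:11>8 Q:7>6)
P1→{B,C} P2→{P,Q}

Remaining: P1:{B,C} P2:{P,Q}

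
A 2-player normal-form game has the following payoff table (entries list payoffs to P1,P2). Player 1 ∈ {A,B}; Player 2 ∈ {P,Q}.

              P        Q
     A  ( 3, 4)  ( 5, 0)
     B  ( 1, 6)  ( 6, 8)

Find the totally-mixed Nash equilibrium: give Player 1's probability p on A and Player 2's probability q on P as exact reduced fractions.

P1 indiff ⇒ q·3+(1-q)·5 = q·1+(1-q)·6 ⇒ q(2) = (1-q)(1) ⇒ q = 1/3
P2 indiff ⇒ p·4+(1-p)·6 = p·0+(1-p)·8 ⇒ p(4) = (1-p)(2) ⇒ p = 1/3

(p,q) = (1/3, 1/3)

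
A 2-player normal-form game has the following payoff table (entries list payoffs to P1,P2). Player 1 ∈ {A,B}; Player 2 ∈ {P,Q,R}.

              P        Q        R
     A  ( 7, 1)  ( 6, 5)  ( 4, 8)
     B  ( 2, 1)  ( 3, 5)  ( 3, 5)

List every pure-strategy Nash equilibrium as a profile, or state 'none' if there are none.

Nash profiles: (A,R)

(A,P): not NE [P2→R gives 8>1]
(A,Q): not NE [P2→R gives 8>5]
(A,R): NE
(B,P): not NE [P1→A gives 7>2; P2→R gives 5>1]
(B,Q): not NE [P1→A gives 6>3]
(B,R): not NE [P1→A gives 4>3]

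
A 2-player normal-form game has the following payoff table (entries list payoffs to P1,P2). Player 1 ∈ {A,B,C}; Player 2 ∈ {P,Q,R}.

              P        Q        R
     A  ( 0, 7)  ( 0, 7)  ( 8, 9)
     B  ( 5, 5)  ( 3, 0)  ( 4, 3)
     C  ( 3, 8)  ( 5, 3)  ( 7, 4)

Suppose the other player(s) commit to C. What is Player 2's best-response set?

argmax u_2 = {P}

u_2(P vs C) = 8
u_2(Q vs C) = 3
u_2(R vs C) = 4
max payoff 8 at {P}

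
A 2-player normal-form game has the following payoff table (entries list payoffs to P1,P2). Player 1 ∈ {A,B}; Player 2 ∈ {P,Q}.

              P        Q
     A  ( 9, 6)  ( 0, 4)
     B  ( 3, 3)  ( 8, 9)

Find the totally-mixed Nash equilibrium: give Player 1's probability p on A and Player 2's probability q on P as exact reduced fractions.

P1 indiff ⇒ q·9+(1-q)·0 = q·3+(1-q)·8 ⇒ q(6) = (1-q)(8) ⇒ q = 4/7
P2 indiff ⇒ p·6+(1-p)·3 = p·4+(1-p)·9 ⇒ p(2) = (1-p)(6) ⇒ p = 3/4

p=3/4, q=4/7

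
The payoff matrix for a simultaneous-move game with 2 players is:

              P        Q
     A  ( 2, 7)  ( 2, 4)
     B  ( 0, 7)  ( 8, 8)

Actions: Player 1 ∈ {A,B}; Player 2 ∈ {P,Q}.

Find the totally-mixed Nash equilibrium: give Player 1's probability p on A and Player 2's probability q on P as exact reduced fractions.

p=1/4, q=3/4

P1 indiff ⇒ q·2+(1-q)·2 = q·0+(1-q)·8 ⇒ q(2) = (1-q)(6) ⇒ q = 3/4
P2 indiff ⇒ p·7+(1-p)·7 = p·4+(1-p)·8 ⇒ p(3) = (1-p)(1) ⇒ p = 1/4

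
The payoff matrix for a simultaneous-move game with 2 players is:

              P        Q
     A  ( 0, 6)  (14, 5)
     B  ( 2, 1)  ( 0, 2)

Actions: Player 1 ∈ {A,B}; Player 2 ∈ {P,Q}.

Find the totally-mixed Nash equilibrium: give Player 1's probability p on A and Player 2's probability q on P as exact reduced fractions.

P1 mixes 1/2 on A; P2 mixes 7/8 on P

P1 indiff ⇒ q·0+(1-q)·14 = q·2+(1-q)·0 ⇒ q(-2) = (1-q)(-14) ⇒ q = 7/8
P2 indiff ⇒ p·6+(1-p)·1 = p·5+(1-p)·2 ⇒ p(1) = (1-p)(1) ⇒ p = 1/2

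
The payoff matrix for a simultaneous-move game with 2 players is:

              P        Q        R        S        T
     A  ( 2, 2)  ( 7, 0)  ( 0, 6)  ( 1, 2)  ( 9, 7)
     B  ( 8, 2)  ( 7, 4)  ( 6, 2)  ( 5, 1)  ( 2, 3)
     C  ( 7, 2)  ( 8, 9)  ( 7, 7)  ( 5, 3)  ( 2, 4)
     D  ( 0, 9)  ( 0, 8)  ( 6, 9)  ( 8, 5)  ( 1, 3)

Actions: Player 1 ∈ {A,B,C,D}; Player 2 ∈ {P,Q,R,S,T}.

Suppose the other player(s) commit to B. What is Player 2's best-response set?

u_2(P vs B) = 2
u_2(Q vs B) = 4
u_2(R vs B) = 2
u_2(S vs B) = 1
u_2(T vs B) = 3
max payoff 4 at {Q}

argmax u_2 = {Q}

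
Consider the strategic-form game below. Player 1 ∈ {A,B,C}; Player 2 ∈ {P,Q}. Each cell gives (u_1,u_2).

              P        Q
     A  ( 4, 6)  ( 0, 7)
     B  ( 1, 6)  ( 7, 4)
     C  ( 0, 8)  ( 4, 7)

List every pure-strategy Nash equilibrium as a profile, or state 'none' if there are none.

(A,P): not NE [P2→Q gives 7>6]
(A,Q): not NE [P1→B gives 7>0]
(B,P): not NE [P1→A gives 4>1]
(B,Q): not NE [P2→P gives 6>4]
(C,P): not NE [P1→A gives 4>0]
(C,Q): not NE [P1→B gives 7>4; P2→P gives 8>7]

No pure NE.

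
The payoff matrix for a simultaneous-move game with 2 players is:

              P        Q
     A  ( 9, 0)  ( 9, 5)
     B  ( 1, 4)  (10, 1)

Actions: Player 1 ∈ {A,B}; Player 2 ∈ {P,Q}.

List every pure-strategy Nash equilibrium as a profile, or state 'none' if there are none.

Equilibria: none

(A,P): not NE [P2→Q gives 5>0]
(A,Q): not NE [P1→B gives 10>9]
(B,P): not NE [P1→A gives 9>1]
(B,Q): not NE [P2→P gives 4>1]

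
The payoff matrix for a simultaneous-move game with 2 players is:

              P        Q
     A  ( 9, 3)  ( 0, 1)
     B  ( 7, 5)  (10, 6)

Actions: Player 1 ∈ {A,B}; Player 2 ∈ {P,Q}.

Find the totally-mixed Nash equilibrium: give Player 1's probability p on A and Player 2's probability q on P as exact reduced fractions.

p=1/3, q=5/6

P1 indiff ⇒ q·9+(1-q)·0 = q·7+(1-q)·10 ⇒ q(2) = (1-q)(10) ⇒ q = 5/6
P2 indiff ⇒ p·3+(1-p)·5 = p·1+(1-p)·6 ⇒ p(2) = (1-p)(1) ⇒ p = 1/3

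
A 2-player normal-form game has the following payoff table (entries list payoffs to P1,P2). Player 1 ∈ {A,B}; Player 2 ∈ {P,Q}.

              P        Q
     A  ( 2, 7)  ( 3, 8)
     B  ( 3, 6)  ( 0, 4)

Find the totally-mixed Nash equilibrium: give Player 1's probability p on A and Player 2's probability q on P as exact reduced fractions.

p=2/3, q=3/4

P1 indiff ⇒ q·2+(1-q)·3 = q·3+(1-q)·0 ⇒ q(-1) = (1-q)(-3) ⇒ q = 3/4
P2 indiff ⇒ p·7+(1-p)·6 = p·8+(1-p)·4 ⇒ p(-1) = (1-p)(-2) ⇒ p = 2/3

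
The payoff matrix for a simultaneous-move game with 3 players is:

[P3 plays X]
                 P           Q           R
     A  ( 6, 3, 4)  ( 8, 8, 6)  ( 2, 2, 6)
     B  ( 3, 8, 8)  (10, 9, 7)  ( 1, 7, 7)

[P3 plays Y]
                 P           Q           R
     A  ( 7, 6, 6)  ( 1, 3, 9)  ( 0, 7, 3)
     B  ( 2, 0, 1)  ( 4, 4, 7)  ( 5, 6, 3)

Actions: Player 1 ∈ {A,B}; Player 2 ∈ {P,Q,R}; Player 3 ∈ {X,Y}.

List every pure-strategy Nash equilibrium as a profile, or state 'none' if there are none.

PSNE = {(B,Q,X)}

(A,P,X): not NE [P2→Q gives 8>3; P3→Y gives 6>4]
(A,P,Y): not NE [P2→R gives 7>6]
(A,Q,X): not NE [P1→B gives 10>8; P3→Y gives 9>6]
(A,Q,Y): not NE [P1→B gives 4>1; P2→R gives 7>3]
(A,R,X): not NE [P2→Q gives 8>2]
(A,R,Y): not NE [P1→B gives 5>0; P3→X gives 6>3]
(B,P,X): not NE [P1→A gives 6>3; P2→Q gives 9>8]
(B,P,Y): not NE [P1→A gives 7>2; P2→R gives 6>0; P3→X gives 8>1]
(B,Q,X): NE
(B,Q,Y): not NE [P2→R gives 6>4]
(B,R,X): not NE [P1→A gives 2>1; P2→Q gives 9>7]
(B,R,Y): not NE [P3→X gives 7>3]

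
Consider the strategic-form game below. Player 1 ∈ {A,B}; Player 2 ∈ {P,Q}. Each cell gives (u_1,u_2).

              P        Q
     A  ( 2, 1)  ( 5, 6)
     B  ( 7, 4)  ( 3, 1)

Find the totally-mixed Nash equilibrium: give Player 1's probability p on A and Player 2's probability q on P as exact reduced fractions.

(p,q) = (3/8, 2/7)

P1 indiff ⇒ q·2+(1-q)·5 = q·7+(1-q)·3 ⇒ q(-5) = (1-q)(-2) ⇒ q = 2/7
P2 indiff ⇒ p·1+(1-p)·4 = p·6+(1-p)·1 ⇒ p(-5) = (1-p)(-3) ⇒ p = 3/8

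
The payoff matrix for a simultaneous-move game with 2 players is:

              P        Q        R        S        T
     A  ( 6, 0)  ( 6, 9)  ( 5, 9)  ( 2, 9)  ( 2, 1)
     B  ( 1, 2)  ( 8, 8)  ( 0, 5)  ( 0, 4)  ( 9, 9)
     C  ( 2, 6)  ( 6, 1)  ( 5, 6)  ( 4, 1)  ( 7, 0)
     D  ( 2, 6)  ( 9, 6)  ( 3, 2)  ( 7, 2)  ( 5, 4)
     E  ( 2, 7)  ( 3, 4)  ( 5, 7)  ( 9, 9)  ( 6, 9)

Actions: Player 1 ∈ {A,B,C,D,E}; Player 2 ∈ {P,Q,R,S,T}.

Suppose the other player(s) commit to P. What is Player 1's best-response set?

u_1(A vs P) = 6
u_1(B vs P) = 1
u_1(C vs P) = 2
u_1(D vs P) = 2
u_1(E vs P) = 2
max payoff 6 at {A}

argmax u_1 = {A}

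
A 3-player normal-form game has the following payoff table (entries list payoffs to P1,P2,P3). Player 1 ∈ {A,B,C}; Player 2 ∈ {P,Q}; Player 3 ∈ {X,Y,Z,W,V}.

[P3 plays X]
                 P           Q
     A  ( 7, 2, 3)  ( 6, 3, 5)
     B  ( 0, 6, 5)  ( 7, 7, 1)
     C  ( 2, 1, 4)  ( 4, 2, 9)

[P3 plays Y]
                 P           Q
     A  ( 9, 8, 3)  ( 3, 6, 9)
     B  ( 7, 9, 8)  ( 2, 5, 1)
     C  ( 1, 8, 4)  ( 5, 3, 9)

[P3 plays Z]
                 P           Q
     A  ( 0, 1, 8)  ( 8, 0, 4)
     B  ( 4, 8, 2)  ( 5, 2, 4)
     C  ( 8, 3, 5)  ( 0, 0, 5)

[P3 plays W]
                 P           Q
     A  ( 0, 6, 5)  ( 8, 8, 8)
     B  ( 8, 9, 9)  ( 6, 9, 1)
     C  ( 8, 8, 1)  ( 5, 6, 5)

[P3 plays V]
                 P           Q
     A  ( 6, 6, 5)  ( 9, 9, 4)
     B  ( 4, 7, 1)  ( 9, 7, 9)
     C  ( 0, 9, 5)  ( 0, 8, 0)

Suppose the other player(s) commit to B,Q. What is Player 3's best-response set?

P3 best: {V}

u_3(X vs B,Q) = 1
u_3(Y vs B,Q) = 1
u_3(Z vs B,Q) = 4
u_3(W vs B,Q) = 1
u_3(V vs B,Q) = 9
max payoff 9 at {V}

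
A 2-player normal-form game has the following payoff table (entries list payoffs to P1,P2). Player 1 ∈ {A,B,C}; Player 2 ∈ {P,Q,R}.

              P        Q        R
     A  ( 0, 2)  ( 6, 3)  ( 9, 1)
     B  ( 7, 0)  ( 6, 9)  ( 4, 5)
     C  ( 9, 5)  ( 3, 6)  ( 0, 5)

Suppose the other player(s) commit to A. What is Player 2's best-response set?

argmax u_2 = {Q}

u_2(P vs A) = 2
u_2(Q vs A) = 3
u_2(R vs A) = 1
max payoff 3 at {Q}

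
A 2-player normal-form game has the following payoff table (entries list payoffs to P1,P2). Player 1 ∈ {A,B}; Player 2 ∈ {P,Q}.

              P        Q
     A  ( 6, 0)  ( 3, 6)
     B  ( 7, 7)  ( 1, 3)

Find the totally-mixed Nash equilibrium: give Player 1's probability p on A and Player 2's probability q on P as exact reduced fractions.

(p,q) = (2/5, 2/3)

P1 indiff ⇒ q·6+(1-q)·3 = q·7+(1-q)·1 ⇒ q(-1) = (1-q)(-2) ⇒ q = 2/3
P2 indiff ⇒ p·0+(1-p)·7 = p·6+(1-p)·3 ⇒ p(-6) = (1-p)(-4) ⇒ p = 2/5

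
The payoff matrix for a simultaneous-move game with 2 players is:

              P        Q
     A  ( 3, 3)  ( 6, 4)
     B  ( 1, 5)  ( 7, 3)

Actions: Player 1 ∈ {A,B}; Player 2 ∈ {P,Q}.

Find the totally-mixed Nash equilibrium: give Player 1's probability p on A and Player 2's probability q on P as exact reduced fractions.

P1 indiff ⇒ q·3+(1-q)·6 = q·1+(1-q)·7 ⇒ q(2) = (1-q)(1) ⇒ q = 1/3
P2 indiff ⇒ p·3+(1-p)·5 = p·4+(1-p)·3 ⇒ p(-1) = (1-p)(-2) ⇒ p = 2/3

(p,q) = (2/3, 1/3)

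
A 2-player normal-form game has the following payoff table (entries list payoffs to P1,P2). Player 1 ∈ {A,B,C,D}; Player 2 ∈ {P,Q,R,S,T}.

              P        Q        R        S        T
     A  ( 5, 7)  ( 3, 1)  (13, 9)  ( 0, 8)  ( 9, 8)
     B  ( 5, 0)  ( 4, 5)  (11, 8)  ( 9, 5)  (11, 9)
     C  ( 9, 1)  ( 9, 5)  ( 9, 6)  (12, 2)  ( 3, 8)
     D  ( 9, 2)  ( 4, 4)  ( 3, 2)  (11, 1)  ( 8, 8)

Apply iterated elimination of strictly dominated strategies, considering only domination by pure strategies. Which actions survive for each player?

Remaining: P1:{A,B} P2:{R,T}

P2 drop P (T beats it: A:8>7 B:9>0 C:8>1 D:8>2)
P2 drop Q (T beats it: A:8>1 B:9>5 C:8>5 D:8>4)
P2 drop S (R beats it: A:9>8 B:8>5 C:6>2 D:2>1)
P1 drop C (A beats it: R:13>9 T:9>3)
P1 drop D (A beats it: R:13>3 T:9>8)
P1→{A,B} P2→{R,T}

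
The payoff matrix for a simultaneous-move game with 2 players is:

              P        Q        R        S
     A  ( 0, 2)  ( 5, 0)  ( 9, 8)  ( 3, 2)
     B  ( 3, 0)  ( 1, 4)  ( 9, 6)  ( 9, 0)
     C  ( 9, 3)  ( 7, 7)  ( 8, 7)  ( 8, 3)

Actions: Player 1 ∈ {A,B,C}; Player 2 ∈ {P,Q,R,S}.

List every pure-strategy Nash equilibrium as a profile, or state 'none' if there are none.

PSNE = {(A,R), (B,R), (C,Q)}

(A,P): not NE [P1→C gives 9>0; P2→R gives 8>2]
(A,Q): not NE [P1→C gives 7>5; P2→R gives 8>0]
(A,R): NE
(A,S): not NE [P1→B gives 9>3; P2→R gives 8>2]
(B,P): not NE [P1→C gives 9>3; P2→R gives 6>0]
(B,Q): not NE [P1→C gives 7>1; P2→R gives 6>4]
(B,R): NE
(B,S): not NE [P2→R gives 6>0]
(C,P): not NE [P2→R gives 7>3]
(C,Q): NE
(C,R): not NE [P1→B gives 9>8]
(C,S): not NE [P1→B gives 9>8; P2→R gives 7>3]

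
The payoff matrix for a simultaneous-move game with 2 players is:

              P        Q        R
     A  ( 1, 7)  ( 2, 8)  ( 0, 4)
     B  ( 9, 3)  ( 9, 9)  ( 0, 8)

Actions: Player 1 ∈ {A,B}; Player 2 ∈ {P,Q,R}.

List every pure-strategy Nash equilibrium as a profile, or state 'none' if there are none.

(A,P): not NE [P1→B gives 9>1; P2→Q gives 8>7]
(A,Q): not NE [P1→B gives 9>2]
(A,R): not NE [P2→Q gives 8>4]
(B,P): not NE [P2→Q gives 9>3]
(B,Q): NE
(B,R): not NE [P2→Q gives 9>8]

NE set: (B,Q)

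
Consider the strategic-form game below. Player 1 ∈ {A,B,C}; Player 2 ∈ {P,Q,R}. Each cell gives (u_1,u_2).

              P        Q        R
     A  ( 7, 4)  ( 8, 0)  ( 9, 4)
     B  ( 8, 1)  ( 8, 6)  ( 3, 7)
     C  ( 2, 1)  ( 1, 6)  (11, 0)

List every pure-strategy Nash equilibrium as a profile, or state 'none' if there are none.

(A,P): not NE [P1→B gives 8>7]
(A,Q): not NE [P2→R gives 4>0]
(A,R): not NE [P1→C gives 11>9]
(B,P): not NE [P2→R gives 7>1]
(B,Q): not NE [P2→R gives 7>6]
(B,R): not NE [P1→C gives 11>3]
(C,P): not NE [P1→B gives 8>2; P2→Q gives 6>1]
(C,Q): not NE [P1→B gives 8>1]
(C,R): not NE [P2→Q gives 6>0]

PSNE: ∅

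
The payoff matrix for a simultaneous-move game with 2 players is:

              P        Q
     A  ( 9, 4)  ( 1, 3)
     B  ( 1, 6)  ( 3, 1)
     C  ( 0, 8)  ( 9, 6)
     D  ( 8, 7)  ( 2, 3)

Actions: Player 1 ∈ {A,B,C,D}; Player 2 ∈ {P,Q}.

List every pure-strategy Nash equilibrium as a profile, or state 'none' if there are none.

Nash profiles: (A,P)

(A,P): NE
(A,Q): not NE [P1→C gives 9>1; P2→P gives 4>3]
(B,P): not NE [P1→A gives 9>1]
(B,Q): not NE [P1→C gives 9>3; P2→P gives 6>1]
(C,P): not NE [P1→A gives 9>0]
(C,Q): not NE [P2→P gives 8>6]
(D,P): not NE [P1→A gives 9>8]
(D,Q): not NE [P1→C gives 9>2; P2→P gives 7>3]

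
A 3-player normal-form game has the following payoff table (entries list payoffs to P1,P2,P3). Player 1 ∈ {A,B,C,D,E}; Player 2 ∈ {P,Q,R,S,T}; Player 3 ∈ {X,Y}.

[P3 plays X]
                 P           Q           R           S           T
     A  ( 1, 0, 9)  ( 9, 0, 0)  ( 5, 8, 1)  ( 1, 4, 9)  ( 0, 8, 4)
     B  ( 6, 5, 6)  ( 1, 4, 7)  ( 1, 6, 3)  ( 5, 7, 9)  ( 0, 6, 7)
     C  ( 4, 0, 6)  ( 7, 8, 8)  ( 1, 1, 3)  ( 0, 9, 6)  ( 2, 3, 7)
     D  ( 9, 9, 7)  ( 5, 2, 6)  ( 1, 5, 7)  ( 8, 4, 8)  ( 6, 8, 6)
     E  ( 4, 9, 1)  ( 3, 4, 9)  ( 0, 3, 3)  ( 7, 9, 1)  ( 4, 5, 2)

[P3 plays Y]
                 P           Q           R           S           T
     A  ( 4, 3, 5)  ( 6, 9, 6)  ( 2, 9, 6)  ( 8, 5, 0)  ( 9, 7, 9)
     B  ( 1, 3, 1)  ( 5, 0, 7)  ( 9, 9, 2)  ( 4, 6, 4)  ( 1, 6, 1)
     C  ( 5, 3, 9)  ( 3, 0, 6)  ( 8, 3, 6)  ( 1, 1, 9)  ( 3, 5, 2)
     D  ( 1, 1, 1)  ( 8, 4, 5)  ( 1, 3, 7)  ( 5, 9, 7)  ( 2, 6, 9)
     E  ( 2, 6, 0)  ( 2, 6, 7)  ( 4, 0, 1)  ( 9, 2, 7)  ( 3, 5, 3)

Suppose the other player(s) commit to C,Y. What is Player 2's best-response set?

BR_2 = {T}

u_2(P vs C,Y) = 3
u_2(Q vs C,Y) = 0
u_2(R vs C,Y) = 3
u_2(S vs C,Y) = 1
u_2(T vs C,Y) = 5
max payoff 5 at {T}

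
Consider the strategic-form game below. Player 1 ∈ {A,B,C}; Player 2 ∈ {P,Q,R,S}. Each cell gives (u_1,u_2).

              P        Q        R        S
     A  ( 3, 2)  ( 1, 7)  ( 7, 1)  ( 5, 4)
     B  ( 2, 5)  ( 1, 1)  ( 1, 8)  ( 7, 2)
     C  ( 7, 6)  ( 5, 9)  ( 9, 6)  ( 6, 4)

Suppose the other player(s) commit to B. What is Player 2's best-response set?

u_2(P vs B) = 5
u_2(Q vs B) = 1
u_2(R vs B) = 8
u_2(S vs B) = 2
max payoff 8 at {R}

P2 best: {R}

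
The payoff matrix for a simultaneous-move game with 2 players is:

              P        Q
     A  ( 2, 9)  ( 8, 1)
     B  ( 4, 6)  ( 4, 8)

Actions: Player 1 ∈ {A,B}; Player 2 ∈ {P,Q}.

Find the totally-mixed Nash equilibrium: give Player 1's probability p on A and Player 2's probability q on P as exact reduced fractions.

P1 indiff ⇒ q·2+(1-q)·8 = q·4+(1-q)·4 ⇒ q(-2) = (1-q)(-4) ⇒ q = 2/3
P2 indiff ⇒ p·9+(1-p)·6 = p·1+(1-p)·8 ⇒ p(8) = (1-p)(2) ⇒ p = 1/5

p=1/5, q=2/3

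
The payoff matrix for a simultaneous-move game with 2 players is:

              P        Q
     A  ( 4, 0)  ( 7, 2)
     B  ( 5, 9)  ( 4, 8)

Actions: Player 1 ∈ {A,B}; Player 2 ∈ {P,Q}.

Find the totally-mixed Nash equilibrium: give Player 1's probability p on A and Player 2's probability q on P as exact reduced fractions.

P1 indiff ⇒ q·4+(1-q)·7 = q·5+(1-q)·4 ⇒ q(-1) = (1-q)(-3) ⇒ q = 3/4
P2 indiff ⇒ p·0+(1-p)·9 = p·2+(1-p)·8 ⇒ p(-2) = (1-p)(-1) ⇒ p = 1/3

(p,q) = (1/3, 3/4)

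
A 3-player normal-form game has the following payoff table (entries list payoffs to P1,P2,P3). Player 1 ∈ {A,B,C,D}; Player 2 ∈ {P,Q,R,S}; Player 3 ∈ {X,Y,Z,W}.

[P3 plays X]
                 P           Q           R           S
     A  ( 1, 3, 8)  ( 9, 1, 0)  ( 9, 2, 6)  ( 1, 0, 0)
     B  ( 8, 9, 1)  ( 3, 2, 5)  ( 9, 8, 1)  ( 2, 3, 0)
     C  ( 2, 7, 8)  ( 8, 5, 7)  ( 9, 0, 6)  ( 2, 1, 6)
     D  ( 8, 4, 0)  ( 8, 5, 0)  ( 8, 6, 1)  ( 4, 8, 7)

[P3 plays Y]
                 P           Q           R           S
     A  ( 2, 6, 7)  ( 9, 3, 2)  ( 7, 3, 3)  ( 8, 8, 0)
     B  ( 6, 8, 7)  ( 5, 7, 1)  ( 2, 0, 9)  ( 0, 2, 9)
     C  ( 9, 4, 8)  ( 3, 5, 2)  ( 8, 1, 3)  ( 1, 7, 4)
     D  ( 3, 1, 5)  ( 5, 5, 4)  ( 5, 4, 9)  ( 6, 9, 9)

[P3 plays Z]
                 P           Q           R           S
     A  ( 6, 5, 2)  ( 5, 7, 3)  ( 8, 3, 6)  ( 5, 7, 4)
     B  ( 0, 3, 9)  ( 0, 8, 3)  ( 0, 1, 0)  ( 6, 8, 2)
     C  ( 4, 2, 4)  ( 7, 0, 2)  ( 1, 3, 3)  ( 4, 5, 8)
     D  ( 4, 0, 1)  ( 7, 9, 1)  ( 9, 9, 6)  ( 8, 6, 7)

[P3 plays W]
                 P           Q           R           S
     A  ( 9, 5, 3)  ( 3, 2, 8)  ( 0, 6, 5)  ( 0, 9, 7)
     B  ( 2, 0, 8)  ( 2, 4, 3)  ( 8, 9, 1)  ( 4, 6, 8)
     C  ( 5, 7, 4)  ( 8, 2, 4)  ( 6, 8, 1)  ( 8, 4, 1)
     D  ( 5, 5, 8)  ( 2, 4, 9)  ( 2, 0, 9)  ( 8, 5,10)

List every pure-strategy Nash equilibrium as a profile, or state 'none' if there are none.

(A,P,X): not NE [P1→D gives 8>1]
(A,P,Y): not NE [P1→C gives 9>2; P2→S gives 8>6; P3→X gives 8>7]
(A,P,Z): not NE [P2→S gives 7>5; P3→X gives 8>2]
(A,P,W): not NE [P2→S gives 9>5; P3→X gives 8>3]
(A,Q,X): not NE [P2→P gives 3>1; P3→W gives 8>0]
(A,Q,Y): not NE [P2→S gives 8>3; P3→W gives 8>2]
(A,Q,Z): not NE [P1→D gives 7>5; P3→W gives 8>3]
(A,Q,W): not NE [P1→C gives 8>3; P2→S gives 9>2]
(A,R,X): not NE [P2→P gives 3>2]
(A,R,Y): not NE [P1→C gives 8>7; P2→S gives 8>3; P3→Z gives 6>3]
(A,R,Z): not NE [P1→D gives 9>8; P2→S gives 7>3]
(A,R,W): not NE [P1→B gives 8>0; P2→S gives 9>6; P3→Z gives 6>5]
(A,S,X): not NE [P1→D gives 4>1; P2→P gives 3>0; P3→W gives 7>0]
(A,S,Y): not NE [P3→W gives 7>0]
(A,S,Z): not NE [P1→D gives 8>5; P3→W gives 7>4]
(A,S,W): not NE [P1→D gives 8>0]
(B,P,X): not NE [P3→Z gives 9>1]
(B,P,Y): not NE [P1→C gives 9>6; P3→Z gives 9>7]
(B,P,Z): not NE [P1→A gives 6>0; P2→S gives 8>3]
(B,P,W): not NE [P1→A gives 9>2; P2→R gives 9>0; P3→Z gives 9>8]
(B,Q,X): not NE [P1→A gives 9>3; P2→P gives 9>2]
(B,Q,Y): not NE [P1→A gives 9>5; P2→P gives 8>7; P3→X gives 5>1]
(B,Q,Z): not NE [P1→D gives 7>0; P3→X gives 5>3]
(B,Q,W): not NE [P1→C gives 8>2; P2→R gives 9>4; P3→X gives 5>3]
(B,R,X): not NE [P2→P gives 9>8; P3→Y gives 9>1]
(B,R,Y): not NE [P1→C gives 8>2; P2→P gives 8>0]
(B,R,Z): not NE [P1→D gives 9>0; P2→S gives 8>1; P3→Y gives 9>0]
(B,R,W): not NE [P3→Y gives 9>1]
(B,S,X): not NE [P1→D gives 4>2; P2→P gives 9>3; P3→Y gives 9>0]
(B,S,Y): not NE [P1→A gives 8>0; P2→P gives 8>2]
(B,S,Z): not NE [P1→D gives 8>6; P3→Y gives 9>2]
(B,S,W): not NE [P1→D gives 8>4; P2→R gives 9>6; P3→Y gives 9>8]
(C,P,X): not NE [P1→D gives 8>2]
(C,P,Y): not NE [P2→S gives 7>4]
(C,P,Z): not NE [P1→A gives 6>4; P2→S gives 5>2; P3→Y gives 8>4]
(C,P,W): not NE [P1→A gives 9>5; P2→R gives 8>7; P3→Y gives 8>4]
(C,Q,X): not NE [P1→A gives 9>8; P2→P gives 7>5]
(C,Q,Y): not NE [P1→A gives 9>3; P2→S gives 7>5; P3→X gives 7>2]
(C,Q,Z): not NE [P2→S gives 5>0; P3→X gives 7>2]
(C,Q,W): not NE [P2→R gives 8>2; P3→X gives 7>4]
(C,R,X): not NE [P2→P gives 7>0]
(C,R,Y): not NE [P2→S gives 7>1; P3→X gives 6>3]
(C,R,Z): not NE [P1→D gives 9>1; P2→S gives 5>3; P3→X gives 6>3]
(C,R,W): not NE [P1→B gives 8>6; P3→X gives 6>1]
(C,S,X): not NE [P1→D gives 4>2; P2→P gives 7>1; P3→Z gives 8>6]
(C,S,Y): not NE [P1→A gives 8>1; P3→Z gives 8>4]
(C,S,Z): not NE [P1→D gives 8>4]
(C,S,W): not NE [P2→R gives 8>4; P3→Z gives 8>1]
(D,P,X): not NE [P2→S gives 8>4; P3→W gives 8>0]
(D,P,Y): not NE [P1→C gives 9>3; P2→S gives 9>1; P3→W gives 8>5]
(D,P,Z): not NE [P1→A gives 6>4; P2→R gives 9>0; P3→W gives 8>1]
(D,P,W): not NE [P1→A gives 9>5]
(D,Q,X): not NE [P1→A gives 9>8; P2→S gives 8>5; P3→W gives 9>0]
(D,Q,Y): not NE [P1→A gives 9>5; P2→S gives 9>5; P3→W gives 9>4]
(D,Q,Z): not NE [P3→W gives 9>1]
(D,Q,W): not NE [P1→C gives 8>2; P2→S gives 5>4]
(D,R,X): not NE [P1→C gives 9>8; P2→S gives 8>6; P3→W gives 9>1]
(D,R,Y): not NE [P1→C gives 8>5; P2→S gives 9>4]
(D,R,Z): not NE [P3→W gives 9>6]
(D,R,W): not NE [P1→B gives 8>2; P2→S gives 5>0]
(D,S,X): not NE [P3→W gives 10>7]
(D,S,Y): not NE [P1→A gives 8>6; P3→W gives 10>9]
(D,S,Z): not NE [P2→R gives 9>6; P3→W gives 10>7]
(D,S,W): NE

PSNE = {(D,S,W)}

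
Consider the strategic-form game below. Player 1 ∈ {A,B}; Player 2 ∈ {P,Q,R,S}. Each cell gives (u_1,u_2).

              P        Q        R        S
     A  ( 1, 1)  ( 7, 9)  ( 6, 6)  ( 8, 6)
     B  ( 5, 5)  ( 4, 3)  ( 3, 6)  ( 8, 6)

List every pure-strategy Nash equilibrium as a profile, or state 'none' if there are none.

NE set: (A,Q), (B,S)

(A,P): not NE [P1→B gives 5>1; P2→Q gives 9>1]
(A,Q): NE
(A,R): not NE [P2→Q gives 9>6]
(A,S): not NE [P2→Q gives 9>6]
(B,P): not NE [P2→S gives 6>5]
(B,Q): not NE [P1→A gives 7>4; P2→S gives 6>3]
(B,R): not NE [P1→A gives 6>3]
(B,S): NE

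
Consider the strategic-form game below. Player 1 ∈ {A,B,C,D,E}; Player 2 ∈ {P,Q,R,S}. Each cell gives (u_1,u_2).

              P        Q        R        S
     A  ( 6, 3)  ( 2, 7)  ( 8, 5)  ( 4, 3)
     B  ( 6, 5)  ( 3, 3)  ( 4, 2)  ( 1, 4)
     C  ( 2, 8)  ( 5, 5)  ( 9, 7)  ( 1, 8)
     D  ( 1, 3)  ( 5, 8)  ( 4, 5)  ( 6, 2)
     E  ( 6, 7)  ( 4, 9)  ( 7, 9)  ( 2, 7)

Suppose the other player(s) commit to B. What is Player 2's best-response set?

BR_2 = {P}

u_2(P vs B) = 5
u_2(Q vs B) = 3
u_2(R vs B) = 2
u_2(S vs B) = 4
max payoff 5 at {P}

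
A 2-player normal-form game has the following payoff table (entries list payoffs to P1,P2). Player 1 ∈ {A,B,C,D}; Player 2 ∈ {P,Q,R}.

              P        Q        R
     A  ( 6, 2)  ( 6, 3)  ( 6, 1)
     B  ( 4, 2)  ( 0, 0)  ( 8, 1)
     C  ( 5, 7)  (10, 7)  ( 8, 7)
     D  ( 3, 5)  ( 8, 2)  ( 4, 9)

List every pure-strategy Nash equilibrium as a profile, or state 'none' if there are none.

Nash profiles: (C,Q), (C,R)

(A,P): not NE [P2→Q gives 3>2]
(A,Q): not NE [P1→C gives 10>6]
(A,R): not NE [P1→C gives 8>6; P2→Q gives 3>1]
(B,P): not NE [P1→A gives 6>4]
(B,Q): not NE [P1→C gives 10>0; P2→P gives 2>0]
(B,R): not NE [P2→P gives 2>1]
(C,P): not NE [P1→A gives 6>5]
(C,Q): NE
(C,R): NE
(D,P): not NE [P1→A gives 6>3; P2→R gives 9>5]
(D,Q): not NE [P1→C gives 10>8; P2→R gives 9>2]
(D,R): not NE [P1→C gives 8>4]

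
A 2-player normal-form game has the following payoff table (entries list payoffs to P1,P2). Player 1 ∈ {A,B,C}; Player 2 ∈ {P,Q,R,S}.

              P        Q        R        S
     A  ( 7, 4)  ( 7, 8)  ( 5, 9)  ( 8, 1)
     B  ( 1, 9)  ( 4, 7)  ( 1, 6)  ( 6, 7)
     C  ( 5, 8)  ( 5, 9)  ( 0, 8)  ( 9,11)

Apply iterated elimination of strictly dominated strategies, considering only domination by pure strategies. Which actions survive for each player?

P1 drop B (A beats it: P:7>1 Q:7>4 R:5>1 S:8>6)
P2 drop P (Q beats it: A:8>4 C:9>8)
P1→{A,C} P2→{Q,R,S}

Survivors P1:{A,C} P2:{Q,R,S}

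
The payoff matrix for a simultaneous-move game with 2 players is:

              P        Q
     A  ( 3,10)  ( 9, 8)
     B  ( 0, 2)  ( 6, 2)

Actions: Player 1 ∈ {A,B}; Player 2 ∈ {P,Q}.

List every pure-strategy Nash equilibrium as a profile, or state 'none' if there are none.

PSNE = {(A,P)}

(A,P): NE
(A,Q): not NE [P2→P gives 10>8]
(B,P): not NE [P1→A gives 3>0]
(B,Q): not NE [P1→A gives 9>6]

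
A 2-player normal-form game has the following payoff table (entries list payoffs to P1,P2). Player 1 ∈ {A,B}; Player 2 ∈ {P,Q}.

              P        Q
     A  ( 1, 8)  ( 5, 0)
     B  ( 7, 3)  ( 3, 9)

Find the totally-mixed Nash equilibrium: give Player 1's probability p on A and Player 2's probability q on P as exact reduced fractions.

P1 indiff ⇒ q·1+(1-q)·5 = q·7+(1-q)·3 ⇒ q(-6) = (1-q)(-2) ⇒ q = 1/4
P2 indiff ⇒ p·8+(1-p)·3 = p·0+(1-p)·9 ⇒ p(8) = (1-p)(6) ⇒ p = 3/7

(p,q) = (3/7, 1/4)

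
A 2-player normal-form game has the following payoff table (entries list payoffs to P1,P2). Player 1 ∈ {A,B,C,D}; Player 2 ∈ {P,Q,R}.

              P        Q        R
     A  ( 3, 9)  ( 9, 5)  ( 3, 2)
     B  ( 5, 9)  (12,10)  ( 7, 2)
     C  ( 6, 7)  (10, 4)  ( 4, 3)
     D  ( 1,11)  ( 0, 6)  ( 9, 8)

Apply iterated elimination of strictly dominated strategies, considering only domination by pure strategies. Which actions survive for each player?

P1 drop A (B beats it: P:5>3 Q:12>9 R:7>3)
P2 drop R (P beats it: B:9>2 C:7>3 D:11>8)
P1 drop D (B beats it: P:5>1 Q:12>0)
P1→{B,C} P2→{P,Q}

Remaining: P1:{B,C} P2:{P,Q}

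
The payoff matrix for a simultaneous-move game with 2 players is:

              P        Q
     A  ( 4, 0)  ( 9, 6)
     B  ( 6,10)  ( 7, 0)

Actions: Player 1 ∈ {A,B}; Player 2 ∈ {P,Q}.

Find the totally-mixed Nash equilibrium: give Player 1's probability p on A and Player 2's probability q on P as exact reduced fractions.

P1 indiff ⇒ q·4+(1-q)·9 = q·6+(1-q)·7 ⇒ q(-2) = (1-q)(-2) ⇒ q = 1/2
P2 indiff ⇒ p·0+(1-p)·10 = p·6+(1-p)·0 ⇒ p(-6) = (1-p)(-10) ⇒ p = 5/8

p=5/8, q=1/2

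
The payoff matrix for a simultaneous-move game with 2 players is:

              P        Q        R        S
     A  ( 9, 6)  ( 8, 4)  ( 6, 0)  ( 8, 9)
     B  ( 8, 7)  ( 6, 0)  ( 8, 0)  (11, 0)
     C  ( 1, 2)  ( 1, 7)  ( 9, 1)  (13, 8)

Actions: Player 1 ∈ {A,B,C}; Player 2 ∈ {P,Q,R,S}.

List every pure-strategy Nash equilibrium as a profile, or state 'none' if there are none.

(A,P): not NE [P2→S gives 9>6]
(A,Q): not NE [P2→S gives 9>4]
(A,R): not NE [P1→C gives 9>6; P2→S gives 9>0]
(A,S): not NE [P1→C gives 13>8]
(B,P): not NE [P1→A gives 9>8]
(B,Q): not NE [P1→A gives 8>6; P2→P gives 7>0]
(B,R): not NE [P1→C gives 9>8; P2→P gives 7>0]
(B,S): not NE [P1→C gives 13>11; P2→P gives 7>0]
(C,P): not NE [P1→A gives 9>1; P2→S gives 8>2]
(C,Q): not NE [P1→A gives 8>1; P2→S gives 8>7]
(C,R): not NE [P2→S gives 8>1]
(C,S): NE

Nash profiles: (C,S)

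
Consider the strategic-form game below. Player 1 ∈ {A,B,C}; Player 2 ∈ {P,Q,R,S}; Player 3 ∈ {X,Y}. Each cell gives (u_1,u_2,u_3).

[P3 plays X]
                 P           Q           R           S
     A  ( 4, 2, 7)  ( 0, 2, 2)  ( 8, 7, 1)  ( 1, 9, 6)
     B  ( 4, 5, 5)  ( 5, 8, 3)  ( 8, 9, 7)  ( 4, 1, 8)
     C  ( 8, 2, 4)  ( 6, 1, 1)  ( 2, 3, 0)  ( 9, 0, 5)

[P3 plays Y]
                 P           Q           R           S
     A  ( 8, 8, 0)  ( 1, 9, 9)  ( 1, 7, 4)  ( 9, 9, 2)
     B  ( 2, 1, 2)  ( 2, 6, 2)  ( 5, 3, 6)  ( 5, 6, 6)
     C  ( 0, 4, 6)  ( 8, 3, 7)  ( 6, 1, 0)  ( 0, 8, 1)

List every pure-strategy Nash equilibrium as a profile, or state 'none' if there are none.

(A,P,X): not NE [P1→C gives 8>4; P2→S gives 9>2]
(A,P,Y): not NE [P2→S gives 9>8; P3→X gives 7>0]
(A,Q,X): not NE [P1→C gives 6>0; P2→S gives 9>2; P3→Y gives 9>2]
(A,Q,Y): not NE [P1→C gives 8>1]
(A,R,X): not NE [P2→S gives 9>7; P3→Y gives 4>1]
(A,R,Y): not NE [P1→C gives 6>1; P2→S gives 9>7]
(A,S,X): not NE [P1→C gives 9>1]
(A,S,Y): not NE [P3→X gives 6>2]
(B,P,X): not NE [P1→C gives 8>4; P2→R gives 9>5]
(B,P,Y): not NE [P1→A gives 8>2; P2→S gives 6>1; P3→X gives 5>2]
(B,Q,X): not NE [P1→C gives 6>5; P2→R gives 9>8]
(B,Q,Y): not NE [P1→C gives 8>2; P3→X gives 3>2]
(B,R,X): NE
(B,R,Y): not NE [P1→C gives 6>5; P2→S gives 6>3; P3→X gives 7>6]
(B,S,X): not NE [P1→C gives 9>4; P2→R gives 9>1]
(B,S,Y): not NE [P1→A gives 9>5; P3→X gives 8>6]
(C,P,X): not NE [P2→R gives 3>2; P3→Y gives 6>4]
(C,P,Y): not NE [P1→A gives 8>0; P2→S gives 8>4]
(C,Q,X): not NE [P2→R gives 3>1; P3→Y gives 7>1]
(C,Q,Y): not NE [P2→S gives 8>3]
(C,R,X): not NE [P1→B gives 8>2]
(C,R,Y): not NE [P2→S gives 8>1]
(C,S,X): not NE [P2→R gives 3>0]
(C,S,Y): not NE [P1→A gives 9>0; P3→X gives 5>1]

Nash profiles: (B,R,X)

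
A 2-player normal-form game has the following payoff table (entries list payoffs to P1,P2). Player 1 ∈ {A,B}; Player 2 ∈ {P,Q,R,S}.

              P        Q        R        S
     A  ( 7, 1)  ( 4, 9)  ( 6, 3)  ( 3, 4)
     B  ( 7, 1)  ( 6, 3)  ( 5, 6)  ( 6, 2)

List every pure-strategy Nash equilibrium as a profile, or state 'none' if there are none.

No pure NE.

(A,P): not NE [P2→Q gives 9>1]
(A,Q): not NE [P1→B gives 6>4]
(A,R): not NE [P2→Q gives 9>3]
(A,S): not NE [P1→B gives 6>3; P2→Q gives 9>4]
(B,P): not NE [P2→R gives 6>1]
(B,Q): not NE [P2→R gives 6>3]
(B,R): not NE [P1→A gives 6>5]
(B,S): not NE [P2→R gives 6>2]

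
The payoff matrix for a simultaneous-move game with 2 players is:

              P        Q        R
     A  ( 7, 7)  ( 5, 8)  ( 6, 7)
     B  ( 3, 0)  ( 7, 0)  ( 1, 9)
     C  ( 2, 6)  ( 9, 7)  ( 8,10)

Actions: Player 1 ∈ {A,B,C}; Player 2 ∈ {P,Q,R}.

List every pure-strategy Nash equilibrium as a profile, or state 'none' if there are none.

(A,P): not NE [P2→Q gives 8>7]
(A,Q): not NE [P1→C gives 9>5]
(A,R): not NE [P1→C gives 8>6; P2→Q gives 8>7]
(B,P): not NE [P1→A gives 7>3; P2→R gives 9>0]
(B,Q): not NE [P1→C gives 9>7; P2→R gives 9>0]
(B,R): not NE [P1→C gives 8>1]
(C,P): not NE [P1→A gives 7>2; P2→R gives 10>6]
(C,Q): not NE [P2→R gives 10>7]
(C,R): NE

NE set: (C,R)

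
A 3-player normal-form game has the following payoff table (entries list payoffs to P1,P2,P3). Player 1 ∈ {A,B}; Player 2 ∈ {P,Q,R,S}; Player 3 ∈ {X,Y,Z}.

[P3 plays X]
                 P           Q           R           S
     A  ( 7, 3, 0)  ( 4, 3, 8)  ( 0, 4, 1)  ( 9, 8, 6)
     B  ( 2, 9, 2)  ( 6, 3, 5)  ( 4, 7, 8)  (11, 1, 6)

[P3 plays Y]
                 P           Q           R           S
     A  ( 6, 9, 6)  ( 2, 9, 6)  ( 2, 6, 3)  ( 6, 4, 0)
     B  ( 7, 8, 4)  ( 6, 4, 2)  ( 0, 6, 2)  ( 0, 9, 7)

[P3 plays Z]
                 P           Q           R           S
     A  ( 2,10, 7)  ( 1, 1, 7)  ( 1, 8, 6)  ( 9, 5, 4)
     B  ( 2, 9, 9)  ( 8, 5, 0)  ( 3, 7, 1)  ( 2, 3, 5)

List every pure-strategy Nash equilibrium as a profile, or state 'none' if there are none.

(A,P,X): not NE [P2→S gives 8>3; P3→Z gives 7>0]
(A,P,Y): not NE [P1→B gives 7>6; P3→Z gives 7>6]
(A,P,Z): NE
(A,Q,X): not NE [P1→B gives 6>4; P2→S gives 8>3]
(A,Q,Y): not NE [P1→B gives 6>2; P3→X gives 8>6]
(A,Q,Z): not NE [P1→B gives 8>1; P2→P gives 10>1; P3→X gives 8>7]
(A,R,X): not NE [P1→B gives 4>0; P2→S gives 8>4; P3→Z gives 6>1]
(A,R,Y): not NE [P2→Q gives 9>6; P3→Z gives 6>3]
(A,R,Z): not NE [P1→B gives 3>1; P2→P gives 10>8]
(A,S,X): not NE [P1→B gives 11>9]
(A,S,Y): not NE [P2→Q gives 9>4; P3→X gives 6>0]
(A,S,Z): not NE [P2→P gives 10>5; P3→X gives 6>4]
(B,P,X): not NE [P1→A gives 7>2; P3→Z gives 9>2]
(B,P,Y): not NE [P2→S gives 9>8; P3→Z gives 9>4]
(B,P,Z): NE
(B,Q,X): not NE [P2→P gives 9>3]
(B,Q,Y): not NE [P2→S gives 9>4; P3→X gives 5>2]
(B,Q,Z): not NE [P2→P gives 9>5; P3→X gives 5>0]
(B,R,X): not NE [P2→P gives 9>7]
(B,R,Y): not NE [P1→A gives 2>0; P2→S gives 9>6; P3→X gives 8>2]
(B,R,Z): not NE [P2→P gives 9>7; P3→X gives 8>1]
(B,S,X): not NE [P2→P gives 9>1; P3→Y gives 7>6]
(B,S,Y): not NE [P1→A gives 6>0]
(B,S,Z): not NE [P1→A gives 9>2; P2→P gives 9>3; P3→Y gives 7>5]

PSNE = {(A,P,Z), (B,P,Z)}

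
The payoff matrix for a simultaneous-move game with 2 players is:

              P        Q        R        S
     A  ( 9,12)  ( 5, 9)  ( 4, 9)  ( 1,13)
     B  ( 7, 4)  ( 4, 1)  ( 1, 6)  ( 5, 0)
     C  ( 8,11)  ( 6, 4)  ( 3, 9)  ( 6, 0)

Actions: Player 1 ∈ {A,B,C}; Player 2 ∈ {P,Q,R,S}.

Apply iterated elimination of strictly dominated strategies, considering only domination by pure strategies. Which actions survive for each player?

Survivors P1:{A,C} P2:{P,S}

P1 drop B (C beats it: P:8>7 Q:6>4 R:3>1 S:6>5)
P2 drop Q (P beats it: A:12>9 C:11>4)
P2 drop R (P beats it: A:12>9 C:11>9)
P1→{A,C} P2→{P,S}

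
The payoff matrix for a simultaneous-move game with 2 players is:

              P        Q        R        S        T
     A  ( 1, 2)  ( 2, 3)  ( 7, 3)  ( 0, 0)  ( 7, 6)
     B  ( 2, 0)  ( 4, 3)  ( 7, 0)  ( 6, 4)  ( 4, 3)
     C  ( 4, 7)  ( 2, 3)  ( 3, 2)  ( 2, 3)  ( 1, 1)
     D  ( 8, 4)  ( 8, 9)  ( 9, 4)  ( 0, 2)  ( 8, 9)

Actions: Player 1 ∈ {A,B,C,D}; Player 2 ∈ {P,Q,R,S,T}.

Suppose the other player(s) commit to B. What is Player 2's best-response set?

P2 best: {S}

u_2(P vs B) = 0
u_2(Q vs B) = 3
u_2(R vs B) = 0
u_2(S vs B) = 4
u_2(T vs B) = 3
max payoff 4 at {S}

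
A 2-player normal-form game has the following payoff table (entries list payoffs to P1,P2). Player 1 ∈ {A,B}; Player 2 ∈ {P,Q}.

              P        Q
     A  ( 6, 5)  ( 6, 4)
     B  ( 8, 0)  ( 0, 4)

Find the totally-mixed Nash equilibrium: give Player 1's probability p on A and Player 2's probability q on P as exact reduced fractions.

P1 indiff ⇒ q·6+(1-q)·6 = q·8+(1-q)·0 ⇒ q(-2) = (1-q)(-6) ⇒ q = 3/4
P2 indiff ⇒ p·5+(1-p)·0 = p·4+(1-p)·4 ⇒ p(1) = (1-p)(4) ⇒ p = 4/5

(p,q) = (4/5, 3/4)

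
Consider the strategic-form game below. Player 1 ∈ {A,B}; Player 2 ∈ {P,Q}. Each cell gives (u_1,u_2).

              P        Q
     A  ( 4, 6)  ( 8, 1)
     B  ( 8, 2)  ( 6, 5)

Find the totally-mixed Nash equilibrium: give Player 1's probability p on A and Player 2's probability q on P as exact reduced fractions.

P1 indiff ⇒ q·4+(1-q)·8 = q·8+(1-q)·6 ⇒ q(-4) = (1-q)(-2) ⇒ q = 1/3
P2 indiff ⇒ p·6+(1-p)·2 = p·1+(1-p)·5 ⇒ p(5) = (1-p)(3) ⇒ p = 3/8

p=3/8, q=1/3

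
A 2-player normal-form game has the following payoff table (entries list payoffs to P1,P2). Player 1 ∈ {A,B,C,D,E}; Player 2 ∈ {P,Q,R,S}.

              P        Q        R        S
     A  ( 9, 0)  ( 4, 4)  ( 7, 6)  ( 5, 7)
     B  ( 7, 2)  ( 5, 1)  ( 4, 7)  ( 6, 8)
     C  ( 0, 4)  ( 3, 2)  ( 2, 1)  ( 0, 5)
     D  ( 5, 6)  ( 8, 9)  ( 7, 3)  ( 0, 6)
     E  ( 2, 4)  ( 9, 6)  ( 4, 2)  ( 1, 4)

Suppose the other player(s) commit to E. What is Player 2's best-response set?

u_2(P vs E) = 4
u_2(Q vs E) = 6
u_2(R vs E) = 2
u_2(S vs E) = 4
max payoff 6 at {Q}

P2 best: {Q}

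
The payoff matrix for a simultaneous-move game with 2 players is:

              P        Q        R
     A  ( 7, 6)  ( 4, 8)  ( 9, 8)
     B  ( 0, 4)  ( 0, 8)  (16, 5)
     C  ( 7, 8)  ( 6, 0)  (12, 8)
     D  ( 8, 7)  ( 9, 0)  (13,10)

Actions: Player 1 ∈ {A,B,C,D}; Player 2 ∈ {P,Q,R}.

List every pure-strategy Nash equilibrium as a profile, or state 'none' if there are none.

(A,P): not NE [P1→D gives 8>7; P2→R gives 8>6]
(A,Q): not NE [P1→D gives 9>4]
(A,R): not NE [P1→B gives 16>9]
(B,P): not NE [P1→D gives 8>0; P2→Q gives 8>4]
(B,Q): not NE [P1→D gives 9>0]
(B,R): not NE [P2→Q gives 8>5]
(C,P): not NE [P1→D gives 8>7]
(C,Q): not NE [P1→D gives 9>6; P2→R gives 8>0]
(C,R): not NE [P1→B gives 16>12]
(D,P): not NE [P2→R gives 10>7]
(D,Q): not NE [P2→R gives 10>0]
(D,R): not NE [P1→B gives 16>13]

Equilibria: none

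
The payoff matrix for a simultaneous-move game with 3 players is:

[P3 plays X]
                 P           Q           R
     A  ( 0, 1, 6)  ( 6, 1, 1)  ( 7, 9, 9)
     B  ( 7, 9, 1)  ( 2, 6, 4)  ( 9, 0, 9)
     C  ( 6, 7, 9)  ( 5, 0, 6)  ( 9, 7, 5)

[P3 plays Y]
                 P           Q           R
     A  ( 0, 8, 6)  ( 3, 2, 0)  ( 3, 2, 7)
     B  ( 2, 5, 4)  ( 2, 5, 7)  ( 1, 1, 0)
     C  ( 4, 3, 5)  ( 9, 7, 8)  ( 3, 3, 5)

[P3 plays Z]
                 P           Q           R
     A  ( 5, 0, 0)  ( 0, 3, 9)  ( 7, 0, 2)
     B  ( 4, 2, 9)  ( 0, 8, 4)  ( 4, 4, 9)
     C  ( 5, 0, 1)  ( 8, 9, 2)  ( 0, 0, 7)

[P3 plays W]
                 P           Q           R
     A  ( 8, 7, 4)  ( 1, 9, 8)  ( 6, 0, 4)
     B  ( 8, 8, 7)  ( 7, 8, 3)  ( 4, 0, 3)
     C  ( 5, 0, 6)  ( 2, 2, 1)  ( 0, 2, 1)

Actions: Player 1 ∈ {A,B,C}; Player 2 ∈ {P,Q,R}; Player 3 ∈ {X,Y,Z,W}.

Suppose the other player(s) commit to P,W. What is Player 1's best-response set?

BR_1 = {A,B}

u_1(A vs P,W) = 8
u_1(B vs P,W) = 8
u_1(C vs P,W) = 5
max payoff 8 at {A,B}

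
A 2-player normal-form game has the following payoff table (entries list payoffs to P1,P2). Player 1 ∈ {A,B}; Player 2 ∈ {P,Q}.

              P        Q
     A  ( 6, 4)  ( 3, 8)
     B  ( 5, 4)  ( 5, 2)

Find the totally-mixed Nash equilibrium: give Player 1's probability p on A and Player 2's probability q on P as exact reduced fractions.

P1 indiff ⇒ q·6+(1-q)·3 = q·5+(1-q)·5 ⇒ q(1) = (1-q)(2) ⇒ q = 2/3
P2 indiff ⇒ p·4+(1-p)·4 = p·8+(1-p)·2 ⇒ p(-4) = (1-p)(-2) ⇒ p = 1/3

p=1/3, q=2/3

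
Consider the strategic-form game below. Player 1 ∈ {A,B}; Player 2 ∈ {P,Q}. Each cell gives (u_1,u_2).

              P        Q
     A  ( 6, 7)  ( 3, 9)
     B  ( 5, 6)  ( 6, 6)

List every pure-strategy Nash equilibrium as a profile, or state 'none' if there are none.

(A,P): not NE [P2→Q gives 9>7]
(A,Q): not NE [P1→B gives 6>3]
(B,P): not NE [P1→A gives 6>5]
(B,Q): NE

NE set: (B,Q)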